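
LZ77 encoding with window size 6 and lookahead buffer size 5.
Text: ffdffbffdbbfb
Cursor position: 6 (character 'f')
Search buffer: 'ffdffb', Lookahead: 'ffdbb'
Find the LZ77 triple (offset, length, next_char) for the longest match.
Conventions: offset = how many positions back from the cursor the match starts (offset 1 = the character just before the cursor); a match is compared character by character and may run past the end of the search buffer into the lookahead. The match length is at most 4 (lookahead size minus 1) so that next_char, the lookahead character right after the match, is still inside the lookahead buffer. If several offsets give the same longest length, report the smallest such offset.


Try each offset into the search buffer:
  offset=1 (pos 5, char 'b'): match length 0
  offset=2 (pos 4, char 'f'): match length 1
  offset=3 (pos 3, char 'f'): match length 2
  offset=4 (pos 2, char 'd'): match length 0
  offset=5 (pos 1, char 'f'): match length 1
  offset=6 (pos 0, char 'f'): match length 3
Longest match has length 3 at offset 6.
next_char = character at position 6 + 3 = 9 -> 'b'

Best match: offset=6, length=3 (matching 'ffd' starting at position 0)
LZ77 triple: (6, 3, 'b')


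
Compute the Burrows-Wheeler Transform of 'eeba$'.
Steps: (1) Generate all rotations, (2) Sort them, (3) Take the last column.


Rotations (sorted):
  0: $eeba -> last char: a
  1: a$eeb -> last char: b
  2: ba$ee -> last char: e
  3: eba$e -> last char: e
  4: eeba$ -> last char: $


BWT = abee$


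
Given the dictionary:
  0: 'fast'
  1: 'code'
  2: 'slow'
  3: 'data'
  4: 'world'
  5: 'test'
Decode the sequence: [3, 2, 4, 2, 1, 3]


Look up each index in the dictionary:
  3 -> 'data'
  2 -> 'slow'
  4 -> 'world'
  2 -> 'slow'
  1 -> 'code'
  3 -> 'data'

Decoded: "data slow world slow code data"


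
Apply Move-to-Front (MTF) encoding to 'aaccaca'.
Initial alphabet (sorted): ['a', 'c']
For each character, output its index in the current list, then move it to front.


MTF encoding:
'a': index 0 in ['a', 'c'] -> ['a', 'c']
'a': index 0 in ['a', 'c'] -> ['a', 'c']
'c': index 1 in ['a', 'c'] -> ['c', 'a']
'c': index 0 in ['c', 'a'] -> ['c', 'a']
'a': index 1 in ['c', 'a'] -> ['a', 'c']
'c': index 1 in ['a', 'c'] -> ['c', 'a']
'a': index 1 in ['c', 'a'] -> ['a', 'c']


Output: [0, 0, 1, 0, 1, 1, 1]


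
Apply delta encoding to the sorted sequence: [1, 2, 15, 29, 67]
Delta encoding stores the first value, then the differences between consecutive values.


First value: 1
Deltas:
  2 - 1 = 1
  15 - 2 = 13
  29 - 15 = 14
  67 - 29 = 38


Delta encoded: [1, 1, 13, 14, 38]


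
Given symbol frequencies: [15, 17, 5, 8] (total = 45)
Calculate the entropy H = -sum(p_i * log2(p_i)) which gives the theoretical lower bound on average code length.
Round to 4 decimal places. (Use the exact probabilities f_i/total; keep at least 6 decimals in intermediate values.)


Per-symbol terms -p_i * log2(p_i) with p_i = f_i/45:
  p = 15/45 = 0.333333: log2(p) = -1.584963, -p*log2(p) = 0.528321
  p = 17/45 = 0.377778: log2(p) = -1.404390, -p*log2(p) = 0.530547
  p = 5/45 = 0.111111: log2(p) = -3.169925, -p*log2(p) = 0.352214
  p = 8/45 = 0.177778: log2(p) = -2.491853, -p*log2(p) = 0.442996
H = 0.528321 + 0.530547 + 0.352214 + 0.442996 = 1.854078

H = 1.8541 bits/symbol


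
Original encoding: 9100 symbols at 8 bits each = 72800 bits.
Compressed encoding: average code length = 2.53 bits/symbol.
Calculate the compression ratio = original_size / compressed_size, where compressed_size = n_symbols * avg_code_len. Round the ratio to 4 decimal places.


original_size = n_symbols * orig_bits = 9100 * 8 = 72800 bits
compressed_size = n_symbols * avg_code_len = 9100 * 2.53 = 23023.0 bits
ratio = original_size / compressed_size = 72800 / 23023.0 = 3.1621

Compression ratio = 3.1621


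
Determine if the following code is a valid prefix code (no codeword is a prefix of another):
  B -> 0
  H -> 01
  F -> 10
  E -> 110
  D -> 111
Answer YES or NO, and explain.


Checking each pair (does one codeword prefix another?):
  B='0' vs H='01': prefix -- VIOLATION

NO -- this is NOT a valid prefix code. B (0) is a prefix of H (01).


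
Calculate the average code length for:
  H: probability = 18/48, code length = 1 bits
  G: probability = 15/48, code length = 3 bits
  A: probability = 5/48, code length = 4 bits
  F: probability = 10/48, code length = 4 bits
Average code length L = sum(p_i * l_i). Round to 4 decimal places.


Weighted contributions p_i * l_i:
  H: (18/48) * 1 = 18/48
  G: (15/48) * 3 = 45/48
  A: (5/48) * 4 = 20/48
  F: (10/48) * 4 = 40/48
Sum = (18 + 45 + 20 + 40)/48 = 123/48

L = 123/48 = 2.5625 bits/symbol


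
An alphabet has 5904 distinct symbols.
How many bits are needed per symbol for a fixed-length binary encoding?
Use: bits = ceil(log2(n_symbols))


log2(5904) = 12.5275
Bracket: 2^12 = 4096 < 5904 <= 2^13 = 8192
So ceil(log2(5904)) = 13

bits = ceil(log2(5904)) = ceil(12.5275) = 13 bits


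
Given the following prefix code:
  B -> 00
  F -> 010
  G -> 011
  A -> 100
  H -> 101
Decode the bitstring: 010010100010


Decoding step by step:
Bits 010 -> F
Bits 010 -> F
Bits 100 -> A
Bits 010 -> F


Decoded message: FFAF


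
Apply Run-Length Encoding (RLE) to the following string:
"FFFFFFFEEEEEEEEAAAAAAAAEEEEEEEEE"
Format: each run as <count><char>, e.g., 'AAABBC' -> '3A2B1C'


Scanning runs left to right:
  i=0: run of 'F' x 7 -> '7F'
  i=7: run of 'E' x 8 -> '8E'
  i=15: run of 'A' x 8 -> '8A'
  i=23: run of 'E' x 9 -> '9E'

RLE = 7F8E8A9E


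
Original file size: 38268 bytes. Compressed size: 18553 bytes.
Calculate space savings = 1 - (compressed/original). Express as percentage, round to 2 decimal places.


ratio = compressed/original = 18553/38268 = 0.484818
savings = 1 - ratio = 1 - 0.484818 = 0.515182
as a percentage: 0.515182 * 100 = 51.52%

Space savings = 1 - 18553/38268 = 51.52%


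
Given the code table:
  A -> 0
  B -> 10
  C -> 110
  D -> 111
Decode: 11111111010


Decoding:
111 -> D
111 -> D
110 -> C
10 -> B


Result: DDCB


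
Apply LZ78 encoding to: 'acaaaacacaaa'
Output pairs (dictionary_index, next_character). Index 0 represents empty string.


LZ78 encoding steps:
Dictionary: {0: ''}
Step 1: w='' (idx 0), next='a' -> output (0, 'a'), add 'a' as idx 1
Step 2: w='' (idx 0), next='c' -> output (0, 'c'), add 'c' as idx 2
Step 3: w='a' (idx 1), next='a' -> output (1, 'a'), add 'aa' as idx 3
Step 4: w='aa' (idx 3), next='c' -> output (3, 'c'), add 'aac' as idx 4
Step 5: w='a' (idx 1), next='c' -> output (1, 'c'), add 'ac' as idx 5
Step 6: w='aa' (idx 3), next='a' -> output (3, 'a'), add 'aaa' as idx 6


Encoded: [(0, 'a'), (0, 'c'), (1, 'a'), (3, 'c'), (1, 'c'), (3, 'a')]


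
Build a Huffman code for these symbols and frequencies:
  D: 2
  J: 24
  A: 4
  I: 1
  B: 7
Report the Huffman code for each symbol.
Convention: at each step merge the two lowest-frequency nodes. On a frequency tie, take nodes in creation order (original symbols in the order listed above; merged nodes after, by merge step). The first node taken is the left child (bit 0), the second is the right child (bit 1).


Huffman tree construction:
Step 1: Merge I(1) + D(2) = 3
Step 2: Merge (I+D)(3) + A(4) = 7
Step 3: Merge B(7) + ((I+D)+A)(7) = 14
Step 4: Merge (B+((I+D)+A))(14) + J(24) = 38
Read each symbol's code off the tree from the root (left child = 0, right child = 1).

Codes:
  D: 0101 (length 4)
  J: 1 (length 1)
  A: 011 (length 3)
  I: 0100 (length 4)
  B: 00 (length 2)
Average code length: 62/38 = 1.6316 bits/symbol


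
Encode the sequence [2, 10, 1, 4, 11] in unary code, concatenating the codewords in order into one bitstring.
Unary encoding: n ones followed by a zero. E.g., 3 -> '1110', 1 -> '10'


Encode each number as n ones followed by a terminating 0:
  2 -> 110 (3 bits)
  10 -> 11111111110 (11 bits)
  1 -> 10 (2 bits)
  4 -> 11110 (5 bits)
  11 -> 111111111110 (12 bits)
Total length = 3 + 11 + 2 + 5 + 12 = 33 bits.

Unary([2, 10, 1, 4, 11]) = 110111111111101011110111111111110 (33 bits)


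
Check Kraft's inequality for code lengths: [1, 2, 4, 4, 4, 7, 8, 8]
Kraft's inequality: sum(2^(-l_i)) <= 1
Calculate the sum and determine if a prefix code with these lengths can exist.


Sum = 2^(-1) + 2^(-2) + 2^(-4) + 2^(-4) + 2^(-4) + 2^(-7) + 2^(-8) + 2^(-8)
    = 0.5 + 0.25 + 0.0625 + 0.0625 + 0.0625 + 0.0078125 + 0.00390625 + 0.00390625
    = 244/256 = 0.953125
Since 0.953125 <= 1, Kraft's inequality IS satisfied.
A prefix code with these lengths CAN exist.

Kraft sum = 0.953125. Satisfied.


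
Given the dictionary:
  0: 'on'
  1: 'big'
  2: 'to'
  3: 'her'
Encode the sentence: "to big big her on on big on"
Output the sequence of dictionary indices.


Look up each word in the dictionary:
  'to' -> 2
  'big' -> 1
  'big' -> 1
  'her' -> 3
  'on' -> 0
  'on' -> 0
  'big' -> 1
  'on' -> 0

Encoded: [2, 1, 1, 3, 0, 0, 1, 0]


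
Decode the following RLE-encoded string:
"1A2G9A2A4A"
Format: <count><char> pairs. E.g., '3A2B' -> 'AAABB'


Expanding each <count><char> pair:
  1A -> 'A'
  2G -> 'GG'
  9A -> 'AAAAAAAAA'
  2A -> 'AA'
  4A -> 'AAAA'

Decoded = AGGAAAAAAAAAAAAAAA


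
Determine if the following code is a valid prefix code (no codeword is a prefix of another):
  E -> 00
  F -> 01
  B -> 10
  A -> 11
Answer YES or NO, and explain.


Checking each pair (does one codeword prefix another?):
  E='00' vs F='01': no prefix
  E='00' vs B='10': no prefix
  E='00' vs A='11': no prefix
  F='01' vs E='00': no prefix
  F='01' vs B='10': no prefix
  F='01' vs A='11': no prefix
  B='10' vs E='00': no prefix
  B='10' vs F='01': no prefix
  B='10' vs A='11': no prefix
  A='11' vs E='00': no prefix
  A='11' vs F='01': no prefix
  A='11' vs B='10': no prefix
No violation found over all pairs.

YES -- this is a valid prefix code. No codeword is a prefix of any other codeword.


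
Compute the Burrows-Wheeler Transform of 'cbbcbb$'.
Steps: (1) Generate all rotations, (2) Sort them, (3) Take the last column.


Rotations (sorted):
  0: $cbbcbb -> last char: b
  1: b$cbbcb -> last char: b
  2: bb$cbbc -> last char: c
  3: bbcbb$c -> last char: c
  4: bcbb$cb -> last char: b
  5: cbb$cbb -> last char: b
  6: cbbcbb$ -> last char: $


BWT = bbccbb$


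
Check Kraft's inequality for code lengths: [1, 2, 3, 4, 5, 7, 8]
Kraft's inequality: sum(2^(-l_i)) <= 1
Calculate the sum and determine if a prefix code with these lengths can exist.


Sum = 2^(-1) + 2^(-2) + 2^(-3) + 2^(-4) + 2^(-5) + 2^(-7) + 2^(-8)
    = 0.5 + 0.25 + 0.125 + 0.0625 + 0.03125 + 0.0078125 + 0.00390625
    = 251/256 = 0.98046875
Since 0.98046875 <= 1, Kraft's inequality IS satisfied.
A prefix code with these lengths CAN exist.

Kraft sum = 0.98046875. Satisfied.


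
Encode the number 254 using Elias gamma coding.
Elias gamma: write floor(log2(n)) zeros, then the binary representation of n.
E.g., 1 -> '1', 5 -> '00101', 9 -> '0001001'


num_bits = floor(log2(254)) + 1 = 8
leading_zeros = num_bits - 1 = 7
binary(254) = 11111110

Elias gamma(254) = '0000000' + '11111110' = 000000011111110 (15 bits)


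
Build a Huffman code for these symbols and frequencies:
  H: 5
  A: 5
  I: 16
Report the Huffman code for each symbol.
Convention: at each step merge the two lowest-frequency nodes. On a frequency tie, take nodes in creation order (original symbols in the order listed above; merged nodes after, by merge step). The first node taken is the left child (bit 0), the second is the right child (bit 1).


Huffman tree construction:
Step 1: Merge H(5) + A(5) = 10
Step 2: Merge (H+A)(10) + I(16) = 26
Read each symbol's code off the tree from the root (left child = 0, right child = 1).

Codes:
  H: 00 (length 2)
  A: 01 (length 2)
  I: 1 (length 1)
Average code length: 36/26 = 1.3846 bits/symbol


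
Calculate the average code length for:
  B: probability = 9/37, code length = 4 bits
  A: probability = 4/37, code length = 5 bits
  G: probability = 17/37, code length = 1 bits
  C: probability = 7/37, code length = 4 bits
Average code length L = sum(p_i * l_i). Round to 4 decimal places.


Weighted contributions p_i * l_i:
  B: (9/37) * 4 = 36/37
  A: (4/37) * 5 = 20/37
  G: (17/37) * 1 = 17/37
  C: (7/37) * 4 = 28/37
Sum = (36 + 20 + 17 + 28)/37 = 101/37

L = 101/37 = 2.7297 bits/symbol


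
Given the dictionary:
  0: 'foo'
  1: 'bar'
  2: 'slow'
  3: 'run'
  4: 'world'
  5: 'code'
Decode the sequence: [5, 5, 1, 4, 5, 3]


Look up each index in the dictionary:
  5 -> 'code'
  5 -> 'code'
  1 -> 'bar'
  4 -> 'world'
  5 -> 'code'
  3 -> 'run'

Decoded: "code code bar world code run"


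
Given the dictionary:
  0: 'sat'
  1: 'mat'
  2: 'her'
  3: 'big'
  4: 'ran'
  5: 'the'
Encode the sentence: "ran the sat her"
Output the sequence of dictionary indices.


Look up each word in the dictionary:
  'ran' -> 4
  'the' -> 5
  'sat' -> 0
  'her' -> 2

Encoded: [4, 5, 0, 2]


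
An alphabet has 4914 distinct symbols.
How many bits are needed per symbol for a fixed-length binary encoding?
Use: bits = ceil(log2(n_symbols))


log2(4914) = 12.2627
Bracket: 2^12 = 4096 < 4914 <= 2^13 = 8192
So ceil(log2(4914)) = 13

bits = ceil(log2(4914)) = ceil(12.2627) = 13 bits


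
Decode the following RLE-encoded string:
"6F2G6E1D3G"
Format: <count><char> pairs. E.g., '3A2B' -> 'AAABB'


Expanding each <count><char> pair:
  6F -> 'FFFFFF'
  2G -> 'GG'
  6E -> 'EEEEEE'
  1D -> 'D'
  3G -> 'GGG'

Decoded = FFFFFFGGEEEEEEDGGG


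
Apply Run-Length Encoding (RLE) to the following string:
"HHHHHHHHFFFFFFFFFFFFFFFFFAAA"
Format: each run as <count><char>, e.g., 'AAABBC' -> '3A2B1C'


Scanning runs left to right:
  i=0: run of 'H' x 8 -> '8H'
  i=8: run of 'F' x 17 -> '17F'
  i=25: run of 'A' x 3 -> '3A'

RLE = 8H17F3A


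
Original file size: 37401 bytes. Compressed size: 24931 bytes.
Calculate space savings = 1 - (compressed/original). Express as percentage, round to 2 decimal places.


ratio = compressed/original = 24931/37401 = 0.666586
savings = 1 - ratio = 1 - 0.666586 = 0.333414
as a percentage: 0.333414 * 100 = 33.34%

Space savings = 1 - 24931/37401 = 33.34%


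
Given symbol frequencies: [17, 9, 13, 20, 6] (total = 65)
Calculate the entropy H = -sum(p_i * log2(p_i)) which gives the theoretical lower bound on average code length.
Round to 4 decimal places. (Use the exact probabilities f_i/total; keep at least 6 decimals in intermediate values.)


Per-symbol terms -p_i * log2(p_i) with p_i = f_i/65:
  p = 17/65 = 0.261538: log2(p) = -1.934905, -p*log2(p) = 0.506052
  p = 9/65 = 0.138462: log2(p) = -2.852443, -p*log2(p) = 0.394954
  p = 13/65 = 0.200000: log2(p) = -2.321928, -p*log2(p) = 0.464386
  p = 20/65 = 0.307692: log2(p) = -1.700440, -p*log2(p) = 0.523212
  p = 6/65 = 0.092308: log2(p) = -3.437405, -p*log2(p) = 0.317299
H = 0.506052 + 0.394954 + 0.464386 + 0.523212 + 0.317299 = 2.205903

H = 2.2059 bits/symbol


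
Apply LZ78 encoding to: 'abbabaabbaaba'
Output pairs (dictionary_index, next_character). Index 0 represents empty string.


LZ78 encoding steps:
Dictionary: {0: ''}
Step 1: w='' (idx 0), next='a' -> output (0, 'a'), add 'a' as idx 1
Step 2: w='' (idx 0), next='b' -> output (0, 'b'), add 'b' as idx 2
Step 3: w='b' (idx 2), next='a' -> output (2, 'a'), add 'ba' as idx 3
Step 4: w='ba' (idx 3), next='a' -> output (3, 'a'), add 'baa' as idx 4
Step 5: w='b' (idx 2), next='b' -> output (2, 'b'), add 'bb' as idx 5
Step 6: w='a' (idx 1), next='a' -> output (1, 'a'), add 'aa' as idx 6
Step 7: w='ba' (idx 3), end of input -> output (3, '')


Encoded: [(0, 'a'), (0, 'b'), (2, 'a'), (3, 'a'), (2, 'b'), (1, 'a'), (3, '')]


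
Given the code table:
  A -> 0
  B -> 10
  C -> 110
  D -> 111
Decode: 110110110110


Decoding:
110 -> C
110 -> C
110 -> C
110 -> C


Result: CCCC


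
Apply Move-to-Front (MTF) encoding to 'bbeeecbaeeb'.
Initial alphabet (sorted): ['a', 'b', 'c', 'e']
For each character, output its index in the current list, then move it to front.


MTF encoding:
'b': index 1 in ['a', 'b', 'c', 'e'] -> ['b', 'a', 'c', 'e']
'b': index 0 in ['b', 'a', 'c', 'e'] -> ['b', 'a', 'c', 'e']
'e': index 3 in ['b', 'a', 'c', 'e'] -> ['e', 'b', 'a', 'c']
'e': index 0 in ['e', 'b', 'a', 'c'] -> ['e', 'b', 'a', 'c']
'e': index 0 in ['e', 'b', 'a', 'c'] -> ['e', 'b', 'a', 'c']
'c': index 3 in ['e', 'b', 'a', 'c'] -> ['c', 'e', 'b', 'a']
'b': index 2 in ['c', 'e', 'b', 'a'] -> ['b', 'c', 'e', 'a']
'a': index 3 in ['b', 'c', 'e', 'a'] -> ['a', 'b', 'c', 'e']
'e': index 3 in ['a', 'b', 'c', 'e'] -> ['e', 'a', 'b', 'c']
'e': index 0 in ['e', 'a', 'b', 'c'] -> ['e', 'a', 'b', 'c']
'b': index 2 in ['e', 'a', 'b', 'c'] -> ['b', 'e', 'a', 'c']


Output: [1, 0, 3, 0, 0, 3, 2, 3, 3, 0, 2]


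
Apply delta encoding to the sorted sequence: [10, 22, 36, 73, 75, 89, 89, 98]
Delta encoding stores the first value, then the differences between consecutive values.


First value: 10
Deltas:
  22 - 10 = 12
  36 - 22 = 14
  73 - 36 = 37
  75 - 73 = 2
  89 - 75 = 14
  89 - 89 = 0
  98 - 89 = 9


Delta encoded: [10, 12, 14, 37, 2, 14, 0, 9]


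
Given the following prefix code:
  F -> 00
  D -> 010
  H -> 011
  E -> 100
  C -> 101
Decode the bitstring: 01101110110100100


Decoding step by step:
Bits 011 -> H
Bits 011 -> H
Bits 101 -> C
Bits 101 -> C
Bits 00 -> F
Bits 100 -> E


Decoded message: HHCCFE


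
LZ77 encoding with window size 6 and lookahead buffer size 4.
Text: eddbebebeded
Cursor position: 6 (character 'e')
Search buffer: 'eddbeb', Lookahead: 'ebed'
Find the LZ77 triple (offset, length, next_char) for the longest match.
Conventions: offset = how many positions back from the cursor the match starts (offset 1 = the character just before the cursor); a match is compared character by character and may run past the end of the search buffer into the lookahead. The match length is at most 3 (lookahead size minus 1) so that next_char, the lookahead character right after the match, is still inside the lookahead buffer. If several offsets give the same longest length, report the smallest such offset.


Try each offset into the search buffer:
  offset=1 (pos 5, char 'b'): match length 0
  offset=2 (pos 4, char 'e'): match length 3
  offset=3 (pos 3, char 'b'): match length 0
  offset=4 (pos 2, char 'd'): match length 0
  offset=5 (pos 1, char 'd'): match length 0
  offset=6 (pos 0, char 'e'): match length 1
Longest match has length 3 at offset 2.
next_char = character at position 6 + 3 = 9 -> 'd'

Best match: offset=2, length=3 (matching 'ebe' starting at position 4)
LZ77 triple: (2, 3, 'd')


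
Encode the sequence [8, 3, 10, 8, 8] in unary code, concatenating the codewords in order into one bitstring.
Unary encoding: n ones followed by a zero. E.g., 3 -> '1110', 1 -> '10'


Encode each number as n ones followed by a terminating 0:
  8 -> 111111110 (9 bits)
  3 -> 1110 (4 bits)
  10 -> 11111111110 (11 bits)
  8 -> 111111110 (9 bits)
  8 -> 111111110 (9 bits)
Total length = 9 + 4 + 11 + 9 + 9 = 42 bits.

Unary([8, 3, 10, 8, 8]) = 111111110111011111111110111111110111111110 (42 bits)


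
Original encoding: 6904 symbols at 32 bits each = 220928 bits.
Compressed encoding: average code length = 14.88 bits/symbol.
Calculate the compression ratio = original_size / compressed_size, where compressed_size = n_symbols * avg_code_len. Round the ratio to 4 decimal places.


original_size = n_symbols * orig_bits = 6904 * 32 = 220928 bits
compressed_size = n_symbols * avg_code_len = 6904 * 14.88 = 102731.52 bits
ratio = original_size / compressed_size = 220928 / 102731.52 = 2.1505

Compression ratio = 2.1505


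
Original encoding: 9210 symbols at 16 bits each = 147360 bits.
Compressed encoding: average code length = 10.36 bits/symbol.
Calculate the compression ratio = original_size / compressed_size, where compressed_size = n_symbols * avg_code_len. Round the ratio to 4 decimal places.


original_size = n_symbols * orig_bits = 9210 * 16 = 147360 bits
compressed_size = n_symbols * avg_code_len = 9210 * 10.36 = 95415.6 bits
ratio = original_size / compressed_size = 147360 / 95415.6 = 1.5444

Compression ratio = 1.5444


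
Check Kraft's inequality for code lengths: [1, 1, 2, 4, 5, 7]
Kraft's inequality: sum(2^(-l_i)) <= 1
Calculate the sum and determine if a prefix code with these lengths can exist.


Sum = 2^(-1) + 2^(-1) + 2^(-2) + 2^(-4) + 2^(-5) + 2^(-7)
    = 0.5 + 0.5 + 0.25 + 0.0625 + 0.03125 + 0.0078125
    = 173/128 = 1.3515625
Since 1.3515625 > 1, Kraft's inequality is NOT satisfied.
A prefix code with these lengths CANNOT exist.

Kraft sum = 1.3515625. Not satisfied.


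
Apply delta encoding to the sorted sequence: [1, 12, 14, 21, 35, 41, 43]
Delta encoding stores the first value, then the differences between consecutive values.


First value: 1
Deltas:
  12 - 1 = 11
  14 - 12 = 2
  21 - 14 = 7
  35 - 21 = 14
  41 - 35 = 6
  43 - 41 = 2


Delta encoded: [1, 11, 2, 7, 14, 6, 2]


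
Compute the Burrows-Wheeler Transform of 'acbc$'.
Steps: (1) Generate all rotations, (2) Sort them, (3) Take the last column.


Rotations (sorted):
  0: $acbc -> last char: c
  1: acbc$ -> last char: $
  2: bc$ac -> last char: c
  3: c$acb -> last char: b
  4: cbc$a -> last char: a


BWT = c$cba


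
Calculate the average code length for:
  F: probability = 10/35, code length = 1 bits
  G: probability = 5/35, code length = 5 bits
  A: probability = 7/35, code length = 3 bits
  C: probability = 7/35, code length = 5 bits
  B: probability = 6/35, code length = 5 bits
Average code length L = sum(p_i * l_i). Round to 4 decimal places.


Weighted contributions p_i * l_i:
  F: (10/35) * 1 = 10/35
  G: (5/35) * 5 = 25/35
  A: (7/35) * 3 = 21/35
  C: (7/35) * 5 = 35/35
  B: (6/35) * 5 = 30/35
Sum = (10 + 25 + 21 + 35 + 30)/35 = 121/35

L = 121/35 = 3.4571 bits/symbol


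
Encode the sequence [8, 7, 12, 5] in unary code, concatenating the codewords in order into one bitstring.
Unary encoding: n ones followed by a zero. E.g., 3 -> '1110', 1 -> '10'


Encode each number as n ones followed by a terminating 0:
  8 -> 111111110 (9 bits)
  7 -> 11111110 (8 bits)
  12 -> 1111111111110 (13 bits)
  5 -> 111110 (6 bits)
Total length = 9 + 8 + 13 + 6 = 36 bits.

Unary([8, 7, 12, 5]) = 111111110111111101111111111110111110 (36 bits)


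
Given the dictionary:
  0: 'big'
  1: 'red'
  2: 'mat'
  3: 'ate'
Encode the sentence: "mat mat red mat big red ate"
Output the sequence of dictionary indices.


Look up each word in the dictionary:
  'mat' -> 2
  'mat' -> 2
  'red' -> 1
  'mat' -> 2
  'big' -> 0
  'red' -> 1
  'ate' -> 3

Encoded: [2, 2, 1, 2, 0, 1, 3]


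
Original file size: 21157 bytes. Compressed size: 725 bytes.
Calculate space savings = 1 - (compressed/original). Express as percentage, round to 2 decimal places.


ratio = compressed/original = 725/21157 = 0.034268
savings = 1 - ratio = 1 - 0.034268 = 0.965732
as a percentage: 0.965732 * 100 = 96.57%

Space savings = 1 - 725/21157 = 96.57%


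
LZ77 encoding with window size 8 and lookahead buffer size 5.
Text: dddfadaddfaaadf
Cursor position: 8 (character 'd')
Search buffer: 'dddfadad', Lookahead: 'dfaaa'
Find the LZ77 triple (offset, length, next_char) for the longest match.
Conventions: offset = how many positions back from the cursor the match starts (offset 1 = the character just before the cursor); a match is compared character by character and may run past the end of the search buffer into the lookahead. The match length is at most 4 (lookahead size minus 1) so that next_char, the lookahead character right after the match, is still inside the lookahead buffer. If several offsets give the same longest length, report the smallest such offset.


Try each offset into the search buffer:
  offset=1 (pos 7, char 'd'): match length 1
  offset=2 (pos 6, char 'a'): match length 0
  offset=3 (pos 5, char 'd'): match length 1
  offset=4 (pos 4, char 'a'): match length 0
  offset=5 (pos 3, char 'f'): match length 0
  offset=6 (pos 2, char 'd'): match length 3
  offset=7 (pos 1, char 'd'): match length 1
  offset=8 (pos 0, char 'd'): match length 1
Longest match has length 3 at offset 6.
next_char = character at position 8 + 3 = 11 -> 'a'

Best match: offset=6, length=3 (matching 'dfa' starting at position 2)
LZ77 triple: (6, 3, 'a')


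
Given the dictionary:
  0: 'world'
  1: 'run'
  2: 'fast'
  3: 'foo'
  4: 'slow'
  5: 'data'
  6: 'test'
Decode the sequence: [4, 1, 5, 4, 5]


Look up each index in the dictionary:
  4 -> 'slow'
  1 -> 'run'
  5 -> 'data'
  4 -> 'slow'
  5 -> 'data'

Decoded: "slow run data slow data"


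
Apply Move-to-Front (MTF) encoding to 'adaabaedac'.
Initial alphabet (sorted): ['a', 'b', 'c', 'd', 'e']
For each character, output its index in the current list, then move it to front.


MTF encoding:
'a': index 0 in ['a', 'b', 'c', 'd', 'e'] -> ['a', 'b', 'c', 'd', 'e']
'd': index 3 in ['a', 'b', 'c', 'd', 'e'] -> ['d', 'a', 'b', 'c', 'e']
'a': index 1 in ['d', 'a', 'b', 'c', 'e'] -> ['a', 'd', 'b', 'c', 'e']
'a': index 0 in ['a', 'd', 'b', 'c', 'e'] -> ['a', 'd', 'b', 'c', 'e']
'b': index 2 in ['a', 'd', 'b', 'c', 'e'] -> ['b', 'a', 'd', 'c', 'e']
'a': index 1 in ['b', 'a', 'd', 'c', 'e'] -> ['a', 'b', 'd', 'c', 'e']
'e': index 4 in ['a', 'b', 'd', 'c', 'e'] -> ['e', 'a', 'b', 'd', 'c']
'd': index 3 in ['e', 'a', 'b', 'd', 'c'] -> ['d', 'e', 'a', 'b', 'c']
'a': index 2 in ['d', 'e', 'a', 'b', 'c'] -> ['a', 'd', 'e', 'b', 'c']
'c': index 4 in ['a', 'd', 'e', 'b', 'c'] -> ['c', 'a', 'd', 'e', 'b']


Output: [0, 3, 1, 0, 2, 1, 4, 3, 2, 4]


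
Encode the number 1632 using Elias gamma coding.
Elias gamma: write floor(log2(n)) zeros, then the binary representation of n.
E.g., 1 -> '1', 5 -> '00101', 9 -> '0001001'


num_bits = floor(log2(1632)) + 1 = 11
leading_zeros = num_bits - 1 = 10
binary(1632) = 11001100000

Elias gamma(1632) = '0000000000' + '11001100000' = 000000000011001100000 (21 bits)


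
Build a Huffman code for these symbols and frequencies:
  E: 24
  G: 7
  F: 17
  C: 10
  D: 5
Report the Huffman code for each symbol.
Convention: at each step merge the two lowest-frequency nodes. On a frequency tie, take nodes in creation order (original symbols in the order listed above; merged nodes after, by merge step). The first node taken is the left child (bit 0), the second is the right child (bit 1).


Huffman tree construction:
Step 1: Merge D(5) + G(7) = 12
Step 2: Merge C(10) + (D+G)(12) = 22
Step 3: Merge F(17) + (C+(D+G))(22) = 39
Step 4: Merge E(24) + (F+(C+(D+G)))(39) = 63
Read each symbol's code off the tree from the root (left child = 0, right child = 1).

Codes:
  E: 0 (length 1)
  G: 1111 (length 4)
  F: 10 (length 2)
  C: 110 (length 3)
  D: 1110 (length 4)
Average code length: 136/63 = 2.1587 bits/symbol


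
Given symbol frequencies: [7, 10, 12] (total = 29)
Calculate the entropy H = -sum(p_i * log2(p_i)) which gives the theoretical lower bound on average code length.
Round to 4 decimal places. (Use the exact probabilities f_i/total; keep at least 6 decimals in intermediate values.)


Per-symbol terms -p_i * log2(p_i) with p_i = f_i/29:
  p = 7/29 = 0.241379: log2(p) = -2.050626, -p*log2(p) = 0.494979
  p = 10/29 = 0.344828: log2(p) = -1.536053, -p*log2(p) = 0.529673
  p = 12/29 = 0.413793: log2(p) = -1.273018, -p*log2(p) = 0.526766
H = 0.494979 + 0.529673 + 0.526766 = 1.551418

H = 1.5514 bits/symbol


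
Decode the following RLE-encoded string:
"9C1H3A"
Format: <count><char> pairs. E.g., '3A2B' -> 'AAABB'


Expanding each <count><char> pair:
  9C -> 'CCCCCCCCC'
  1H -> 'H'
  3A -> 'AAA'

Decoded = CCCCCCCCCHAAA


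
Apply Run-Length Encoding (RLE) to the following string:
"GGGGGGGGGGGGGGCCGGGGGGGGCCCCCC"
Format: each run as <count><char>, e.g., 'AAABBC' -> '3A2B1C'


Scanning runs left to right:
  i=0: run of 'G' x 14 -> '14G'
  i=14: run of 'C' x 2 -> '2C'
  i=16: run of 'G' x 8 -> '8G'
  i=24: run of 'C' x 6 -> '6C'

RLE = 14G2C8G6C


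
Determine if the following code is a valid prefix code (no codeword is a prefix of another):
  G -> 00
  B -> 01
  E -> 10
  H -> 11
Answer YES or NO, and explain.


Checking each pair (does one codeword prefix another?):
  G='00' vs B='01': no prefix
  G='00' vs E='10': no prefix
  G='00' vs H='11': no prefix
  B='01' vs G='00': no prefix
  B='01' vs E='10': no prefix
  B='01' vs H='11': no prefix
  E='10' vs G='00': no prefix
  E='10' vs B='01': no prefix
  E='10' vs H='11': no prefix
  H='11' vs G='00': no prefix
  H='11' vs B='01': no prefix
  H='11' vs E='10': no prefix
No violation found over all pairs.

YES -- this is a valid prefix code. No codeword is a prefix of any other codeword.


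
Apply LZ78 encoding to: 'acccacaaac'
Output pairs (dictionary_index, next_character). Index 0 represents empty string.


LZ78 encoding steps:
Dictionary: {0: ''}
Step 1: w='' (idx 0), next='a' -> output (0, 'a'), add 'a' as idx 1
Step 2: w='' (idx 0), next='c' -> output (0, 'c'), add 'c' as idx 2
Step 3: w='c' (idx 2), next='c' -> output (2, 'c'), add 'cc' as idx 3
Step 4: w='a' (idx 1), next='c' -> output (1, 'c'), add 'ac' as idx 4
Step 5: w='a' (idx 1), next='a' -> output (1, 'a'), add 'aa' as idx 5
Step 6: w='ac' (idx 4), end of input -> output (4, '')


Encoded: [(0, 'a'), (0, 'c'), (2, 'c'), (1, 'c'), (1, 'a'), (4, '')]


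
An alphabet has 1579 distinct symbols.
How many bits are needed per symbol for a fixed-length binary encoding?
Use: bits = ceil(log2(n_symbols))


log2(1579) = 10.6248
Bracket: 2^10 = 1024 < 1579 <= 2^11 = 2048
So ceil(log2(1579)) = 11

bits = ceil(log2(1579)) = ceil(10.6248) = 11 bits


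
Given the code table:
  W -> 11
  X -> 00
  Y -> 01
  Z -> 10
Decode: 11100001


Decoding:
11 -> W
10 -> Z
00 -> X
01 -> Y


Result: WZXY


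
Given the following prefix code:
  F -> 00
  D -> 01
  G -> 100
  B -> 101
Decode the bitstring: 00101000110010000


Decoding step by step:
Bits 00 -> F
Bits 101 -> B
Bits 00 -> F
Bits 01 -> D
Bits 100 -> G
Bits 100 -> G
Bits 00 -> F


Decoded message: FBFDGGF


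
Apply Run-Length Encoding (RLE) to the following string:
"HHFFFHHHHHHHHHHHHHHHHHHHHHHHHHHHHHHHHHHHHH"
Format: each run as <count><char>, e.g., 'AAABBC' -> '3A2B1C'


Scanning runs left to right:
  i=0: run of 'H' x 2 -> '2H'
  i=2: run of 'F' x 3 -> '3F'
  i=5: run of 'H' x 37 -> '37H'

RLE = 2H3F37H


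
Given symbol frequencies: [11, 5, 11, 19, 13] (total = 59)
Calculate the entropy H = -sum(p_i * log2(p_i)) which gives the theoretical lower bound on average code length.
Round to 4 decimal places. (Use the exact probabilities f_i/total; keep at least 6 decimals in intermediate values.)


Per-symbol terms -p_i * log2(p_i) with p_i = f_i/59:
  p = 11/59 = 0.186441: log2(p) = -2.423211, -p*log2(p) = 0.451785
  p = 5/59 = 0.084746: log2(p) = -3.560715, -p*log2(p) = 0.301756
  p = 11/59 = 0.186441: log2(p) = -2.423211, -p*log2(p) = 0.451785
  p = 19/59 = 0.322034: log2(p) = -1.634716, -p*log2(p) = 0.526434
  p = 13/59 = 0.220339: log2(p) = -2.182203, -p*log2(p) = 0.480824
H = 0.451785 + 0.301756 + 0.451785 + 0.526434 + 0.480824 = 2.212584

H = 2.2126 bits/symbol


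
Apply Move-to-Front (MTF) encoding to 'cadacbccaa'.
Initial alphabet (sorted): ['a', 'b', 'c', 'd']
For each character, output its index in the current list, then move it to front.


MTF encoding:
'c': index 2 in ['a', 'b', 'c', 'd'] -> ['c', 'a', 'b', 'd']
'a': index 1 in ['c', 'a', 'b', 'd'] -> ['a', 'c', 'b', 'd']
'd': index 3 in ['a', 'c', 'b', 'd'] -> ['d', 'a', 'c', 'b']
'a': index 1 in ['d', 'a', 'c', 'b'] -> ['a', 'd', 'c', 'b']
'c': index 2 in ['a', 'd', 'c', 'b'] -> ['c', 'a', 'd', 'b']
'b': index 3 in ['c', 'a', 'd', 'b'] -> ['b', 'c', 'a', 'd']
'c': index 1 in ['b', 'c', 'a', 'd'] -> ['c', 'b', 'a', 'd']
'c': index 0 in ['c', 'b', 'a', 'd'] -> ['c', 'b', 'a', 'd']
'a': index 2 in ['c', 'b', 'a', 'd'] -> ['a', 'c', 'b', 'd']
'a': index 0 in ['a', 'c', 'b', 'd'] -> ['a', 'c', 'b', 'd']


Output: [2, 1, 3, 1, 2, 3, 1, 0, 2, 0]


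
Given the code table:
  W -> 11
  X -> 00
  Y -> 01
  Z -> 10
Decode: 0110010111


Decoding:
01 -> Y
10 -> Z
01 -> Y
01 -> Y
11 -> W


Result: YZYYW


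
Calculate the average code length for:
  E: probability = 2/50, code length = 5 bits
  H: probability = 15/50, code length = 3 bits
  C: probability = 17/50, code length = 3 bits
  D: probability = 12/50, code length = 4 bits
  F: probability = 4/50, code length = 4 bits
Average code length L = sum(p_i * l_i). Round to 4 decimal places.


Weighted contributions p_i * l_i:
  E: (2/50) * 5 = 10/50
  H: (15/50) * 3 = 45/50
  C: (17/50) * 3 = 51/50
  D: (12/50) * 4 = 48/50
  F: (4/50) * 4 = 16/50
Sum = (10 + 45 + 51 + 48 + 16)/50 = 170/50

L = 170/50 = 3.4000 bits/symbol


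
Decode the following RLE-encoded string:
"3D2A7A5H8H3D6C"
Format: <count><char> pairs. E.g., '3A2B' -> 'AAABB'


Expanding each <count><char> pair:
  3D -> 'DDD'
  2A -> 'AA'
  7A -> 'AAAAAAA'
  5H -> 'HHHHH'
  8H -> 'HHHHHHHH'
  3D -> 'DDD'
  6C -> 'CCCCCC'

Decoded = DDDAAAAAAAAAHHHHHHHHHHHHHDDDCCCCCC


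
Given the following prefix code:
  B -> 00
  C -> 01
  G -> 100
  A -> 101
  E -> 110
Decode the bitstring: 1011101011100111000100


Decoding step by step:
Bits 101 -> A
Bits 110 -> E
Bits 101 -> A
Bits 110 -> E
Bits 01 -> C
Bits 110 -> E
Bits 00 -> B
Bits 100 -> G


Decoded message: AEAECEBG


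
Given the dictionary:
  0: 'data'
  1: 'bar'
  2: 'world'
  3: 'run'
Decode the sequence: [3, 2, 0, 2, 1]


Look up each index in the dictionary:
  3 -> 'run'
  2 -> 'world'
  0 -> 'data'
  2 -> 'world'
  1 -> 'bar'

Decoded: "run world data world bar"


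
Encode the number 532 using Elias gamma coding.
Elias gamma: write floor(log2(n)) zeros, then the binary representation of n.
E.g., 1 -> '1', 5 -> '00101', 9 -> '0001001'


num_bits = floor(log2(532)) + 1 = 10
leading_zeros = num_bits - 1 = 9
binary(532) = 1000010100

Elias gamma(532) = '000000000' + '1000010100' = 0000000001000010100 (19 bits)


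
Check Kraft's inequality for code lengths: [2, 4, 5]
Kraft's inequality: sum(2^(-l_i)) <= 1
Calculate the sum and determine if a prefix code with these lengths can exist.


Sum = 2^(-2) + 2^(-4) + 2^(-5)
    = 0.25 + 0.0625 + 0.03125
    = 11/32 = 0.34375
Since 0.34375 <= 1, Kraft's inequality IS satisfied.
A prefix code with these lengths CAN exist.

Kraft sum = 0.34375. Satisfied.


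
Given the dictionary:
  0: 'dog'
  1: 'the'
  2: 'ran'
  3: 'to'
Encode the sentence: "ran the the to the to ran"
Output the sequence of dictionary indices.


Look up each word in the dictionary:
  'ran' -> 2
  'the' -> 1
  'the' -> 1
  'to' -> 3
  'the' -> 1
  'to' -> 3
  'ran' -> 2

Encoded: [2, 1, 1, 3, 1, 3, 2]


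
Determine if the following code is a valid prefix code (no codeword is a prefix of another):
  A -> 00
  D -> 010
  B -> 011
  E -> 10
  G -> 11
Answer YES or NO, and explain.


Checking each pair (does one codeword prefix another?):
  A='00' vs D='010': no prefix
  A='00' vs B='011': no prefix
  A='00' vs E='10': no prefix
  A='00' vs G='11': no prefix
  D='010' vs A='00': no prefix
  D='010' vs B='011': no prefix
  D='010' vs E='10': no prefix
  D='010' vs G='11': no prefix
  B='011' vs A='00': no prefix
  B='011' vs D='010': no prefix
  B='011' vs E='10': no prefix
  B='011' vs G='11': no prefix
  E='10' vs A='00': no prefix
  E='10' vs D='010': no prefix
  E='10' vs B='011': no prefix
  E='10' vs G='11': no prefix
  G='11' vs A='00': no prefix
  G='11' vs D='010': no prefix
  G='11' vs B='011': no prefix
  G='11' vs E='10': no prefix
No violation found over all pairs.

YES -- this is a valid prefix code. No codeword is a prefix of any other codeword.


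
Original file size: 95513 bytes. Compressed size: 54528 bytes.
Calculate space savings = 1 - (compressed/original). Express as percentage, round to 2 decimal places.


ratio = compressed/original = 54528/95513 = 0.570896
savings = 1 - ratio = 1 - 0.570896 = 0.429104
as a percentage: 0.429104 * 100 = 42.91%

Space savings = 1 - 54528/95513 = 42.91%


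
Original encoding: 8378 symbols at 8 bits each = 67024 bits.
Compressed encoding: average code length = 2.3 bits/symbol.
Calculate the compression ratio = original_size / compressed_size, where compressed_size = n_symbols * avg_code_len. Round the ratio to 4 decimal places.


original_size = n_symbols * orig_bits = 8378 * 8 = 67024 bits
compressed_size = n_symbols * avg_code_len = 8378 * 2.3 = 19269.4 bits
ratio = original_size / compressed_size = 67024 / 19269.4 = 3.4783

Compression ratio = 3.4783


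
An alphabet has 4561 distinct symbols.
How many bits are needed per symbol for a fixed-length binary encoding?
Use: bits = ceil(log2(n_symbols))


log2(4561) = 12.1551
Bracket: 2^12 = 4096 < 4561 <= 2^13 = 8192
So ceil(log2(4561)) = 13

bits = ceil(log2(4561)) = ceil(12.1551) = 13 bits


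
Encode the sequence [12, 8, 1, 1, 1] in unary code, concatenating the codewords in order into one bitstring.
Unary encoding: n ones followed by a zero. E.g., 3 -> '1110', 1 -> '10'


Encode each number as n ones followed by a terminating 0:
  12 -> 1111111111110 (13 bits)
  8 -> 111111110 (9 bits)
  1 -> 10 (2 bits)
  1 -> 10 (2 bits)
  1 -> 10 (2 bits)
Total length = 13 + 9 + 2 + 2 + 2 = 28 bits.

Unary([12, 8, 1, 1, 1]) = 1111111111110111111110101010 (28 bits)


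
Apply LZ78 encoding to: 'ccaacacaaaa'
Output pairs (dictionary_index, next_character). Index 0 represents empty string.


LZ78 encoding steps:
Dictionary: {0: ''}
Step 1: w='' (idx 0), next='c' -> output (0, 'c'), add 'c' as idx 1
Step 2: w='c' (idx 1), next='a' -> output (1, 'a'), add 'ca' as idx 2
Step 3: w='' (idx 0), next='a' -> output (0, 'a'), add 'a' as idx 3
Step 4: w='ca' (idx 2), next='c' -> output (2, 'c'), add 'cac' as idx 4
Step 5: w='a' (idx 3), next='a' -> output (3, 'a'), add 'aa' as idx 5
Step 6: w='aa' (idx 5), end of input -> output (5, '')


Encoded: [(0, 'c'), (1, 'a'), (0, 'a'), (2, 'c'), (3, 'a'), (5, '')]


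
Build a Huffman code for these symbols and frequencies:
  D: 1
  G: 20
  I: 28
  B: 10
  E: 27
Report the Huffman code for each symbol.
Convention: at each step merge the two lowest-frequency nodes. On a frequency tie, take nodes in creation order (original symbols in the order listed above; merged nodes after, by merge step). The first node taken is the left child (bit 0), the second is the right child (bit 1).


Huffman tree construction:
Step 1: Merge D(1) + B(10) = 11
Step 2: Merge (D+B)(11) + G(20) = 31
Step 3: Merge E(27) + I(28) = 55
Step 4: Merge ((D+B)+G)(31) + (E+I)(55) = 86
Read each symbol's code off the tree from the root (left child = 0, right child = 1).

Codes:
  D: 000 (length 3)
  G: 01 (length 2)
  I: 11 (length 2)
  B: 001 (length 3)
  E: 10 (length 2)
Average code length: 183/86 = 2.1279 bits/symbol


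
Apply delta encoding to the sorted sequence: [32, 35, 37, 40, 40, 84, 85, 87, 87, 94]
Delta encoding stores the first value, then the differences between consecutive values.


First value: 32
Deltas:
  35 - 32 = 3
  37 - 35 = 2
  40 - 37 = 3
  40 - 40 = 0
  84 - 40 = 44
  85 - 84 = 1
  87 - 85 = 2
  87 - 87 = 0
  94 - 87 = 7


Delta encoded: [32, 3, 2, 3, 0, 44, 1, 2, 0, 7]


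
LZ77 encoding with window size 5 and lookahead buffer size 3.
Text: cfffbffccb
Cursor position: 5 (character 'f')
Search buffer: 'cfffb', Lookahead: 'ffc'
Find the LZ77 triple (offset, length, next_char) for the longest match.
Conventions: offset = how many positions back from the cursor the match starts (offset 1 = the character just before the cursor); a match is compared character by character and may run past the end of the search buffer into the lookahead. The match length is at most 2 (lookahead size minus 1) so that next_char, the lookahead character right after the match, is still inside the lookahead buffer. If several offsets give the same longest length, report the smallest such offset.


Try each offset into the search buffer:
  offset=1 (pos 4, char 'b'): match length 0
  offset=2 (pos 3, char 'f'): match length 1
  offset=3 (pos 2, char 'f'): match length 2
  offset=4 (pos 1, char 'f'): match length 2
  offset=5 (pos 0, char 'c'): match length 0
Longest match has length 2, found at offsets 3, 4; take the smallest, offset 3.
next_char = character at position 5 + 2 = 7 -> 'c'

Best match: offset=3, length=2 (matching 'ff' starting at position 2)
LZ77 triple: (3, 2, 'c')
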